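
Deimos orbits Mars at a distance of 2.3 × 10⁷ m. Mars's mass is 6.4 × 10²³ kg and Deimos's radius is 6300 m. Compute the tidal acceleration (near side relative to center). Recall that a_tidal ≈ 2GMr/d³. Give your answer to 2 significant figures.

a_tidal = 2GMr/d³
        = 2 × (6.674 × 10⁻¹¹) × (6.4 × 10²³) × (6300) / (2.3 × 10⁷)³
        = 4.4 × 10⁻⁵ m/s²

4.4 × 10⁻⁵ m/s²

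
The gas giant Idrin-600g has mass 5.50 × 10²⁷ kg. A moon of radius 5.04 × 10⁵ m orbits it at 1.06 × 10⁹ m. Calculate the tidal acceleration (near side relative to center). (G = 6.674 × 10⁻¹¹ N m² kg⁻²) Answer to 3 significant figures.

3.11 × 10⁻⁴ m/s²

The tidal stretch is the gradient of GM/d² times the body's extent r, hence the 1/d³ dependence.
a_tidal = 2GMr/d³
        = 2 × (6.674 × 10⁻¹¹) × (5.50 × 10²⁷) × (5.04 × 10⁵) / (1.06 × 10⁹)³
        = 3.11 × 10⁻⁴ m/s²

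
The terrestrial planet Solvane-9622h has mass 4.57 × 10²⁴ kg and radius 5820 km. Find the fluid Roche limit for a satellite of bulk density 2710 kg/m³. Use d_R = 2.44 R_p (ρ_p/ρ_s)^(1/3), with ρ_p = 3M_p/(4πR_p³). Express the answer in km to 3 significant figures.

ρ_p = 3M_p/(4πR_p³) = 3 × (4.57 × 10²⁴) / (4π × (5.82 × 10⁶ m)³) = 5530 kg/m³
d_R = 2.44 × 5820 km × (5530/2710)^(1/3)
    = 18000 km

18000 km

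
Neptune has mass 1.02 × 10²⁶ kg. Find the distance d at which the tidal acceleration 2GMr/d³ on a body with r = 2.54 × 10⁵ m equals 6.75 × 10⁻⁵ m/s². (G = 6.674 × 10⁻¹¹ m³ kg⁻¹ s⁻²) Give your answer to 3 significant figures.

2GMr/d³ = a_tidal  ⇒  d = (2GMr / a_tidal)^(1/3)
d = (2 × 6.674×10⁻¹¹ × (1.02 × 10²⁶) × (2.54 × 10⁵) / (6.75 × 10⁻⁵))^(1/3)
  = 3.71 × 10⁸ m

3.71 × 10⁸ m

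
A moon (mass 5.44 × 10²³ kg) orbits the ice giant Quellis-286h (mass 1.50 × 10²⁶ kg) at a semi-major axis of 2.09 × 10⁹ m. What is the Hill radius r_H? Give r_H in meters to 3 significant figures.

r_H ≈ a (m/3M)^(1/3)
    = (2.09 × 10⁹) × (5.44 × 10²³ / (3 × 1.50 × 10²⁶))^(1/3)
    = 2.23 × 10⁸ m

2.23 × 10⁸ m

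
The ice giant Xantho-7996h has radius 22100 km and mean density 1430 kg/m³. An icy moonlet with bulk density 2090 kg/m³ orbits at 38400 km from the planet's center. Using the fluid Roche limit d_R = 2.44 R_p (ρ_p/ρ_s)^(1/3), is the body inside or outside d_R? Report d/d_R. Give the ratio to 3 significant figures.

inside; d/d_R ≈ 0.808

d_R = 2.44 × (22100 km) × (1430/2090)^(1/3) = 47520 km
d/d_R = (38400) / (47520) = 0.808
Since d/d_R < 1, the body is inside the Roche limit.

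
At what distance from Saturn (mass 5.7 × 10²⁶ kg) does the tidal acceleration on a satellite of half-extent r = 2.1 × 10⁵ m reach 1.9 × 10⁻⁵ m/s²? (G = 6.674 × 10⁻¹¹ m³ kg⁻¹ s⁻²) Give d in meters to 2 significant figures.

2GMr/d³ = a_tidal  ⇒  d = (2GMr / a_tidal)^(1/3)
d = (2 × 6.674×10⁻¹¹ × (5.7 × 10²⁶) × (2.1 × 10⁵) / (1.9 × 10⁻⁵))^(1/3)
  = 9.4 × 10⁸ m

9.4 × 10⁸ m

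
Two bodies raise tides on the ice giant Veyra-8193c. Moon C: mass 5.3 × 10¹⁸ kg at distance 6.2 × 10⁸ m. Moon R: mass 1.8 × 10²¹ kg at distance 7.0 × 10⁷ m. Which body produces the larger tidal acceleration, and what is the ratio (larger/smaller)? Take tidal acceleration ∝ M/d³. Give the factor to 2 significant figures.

Moon R, by a factor of ≈ 2.4 × 10⁵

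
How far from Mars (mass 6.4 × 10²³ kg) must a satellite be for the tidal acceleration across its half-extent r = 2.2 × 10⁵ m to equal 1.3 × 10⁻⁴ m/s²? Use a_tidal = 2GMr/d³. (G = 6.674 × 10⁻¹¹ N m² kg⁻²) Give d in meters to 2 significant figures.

5.2 × 10⁷ m

2GMr/d³ = a_tidal  ⇒  d = (2GMr / a_tidal)^(1/3)
d = (2 × 6.674×10⁻¹¹ × (6.4 × 10²³) × (2.2 × 10⁵) / (1.3 × 10⁻⁴))^(1/3)
  = 5.2 × 10⁷ m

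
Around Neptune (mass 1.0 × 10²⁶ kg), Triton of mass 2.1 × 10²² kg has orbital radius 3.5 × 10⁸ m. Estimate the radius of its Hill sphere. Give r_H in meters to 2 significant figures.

r_H ≈ a (m/3M)^(1/3)
    = (3.5 × 10⁸) × (2.1 × 10²² / (3 × 1.0 × 10²⁶))^(1/3)
    = 1.4 × 10⁷ m

1.4 × 10⁷ m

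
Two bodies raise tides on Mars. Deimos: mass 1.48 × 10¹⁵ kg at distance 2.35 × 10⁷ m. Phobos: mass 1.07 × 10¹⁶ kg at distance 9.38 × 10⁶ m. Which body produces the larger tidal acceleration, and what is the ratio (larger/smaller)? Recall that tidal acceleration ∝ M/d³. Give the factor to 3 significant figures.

Phobos, by a factor of ≈ 114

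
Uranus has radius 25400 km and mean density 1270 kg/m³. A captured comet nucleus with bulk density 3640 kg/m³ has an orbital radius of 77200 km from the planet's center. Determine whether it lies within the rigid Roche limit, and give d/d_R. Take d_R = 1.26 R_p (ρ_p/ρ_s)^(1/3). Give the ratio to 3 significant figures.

outside; d/d_R ≈ 3.43

d_R = 1.26 × (25400 km) × (1270/3640)^(1/3) = 22530 km
d/d_R = (77200) / (22530) = 3.43
Since d/d_R > 1, the body is outside the Roche limit.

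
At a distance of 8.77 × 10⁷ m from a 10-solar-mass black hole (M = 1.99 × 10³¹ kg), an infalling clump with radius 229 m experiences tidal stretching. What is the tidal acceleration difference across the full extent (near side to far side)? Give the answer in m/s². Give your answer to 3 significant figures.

1.80 m/s²

a_tidal = 4GMr/d³
        = 4 × (6.674 × 10⁻¹¹) × (1.99 × 10³¹) × (229) / (8.77 × 10⁷)³
        = 1.80 m/s²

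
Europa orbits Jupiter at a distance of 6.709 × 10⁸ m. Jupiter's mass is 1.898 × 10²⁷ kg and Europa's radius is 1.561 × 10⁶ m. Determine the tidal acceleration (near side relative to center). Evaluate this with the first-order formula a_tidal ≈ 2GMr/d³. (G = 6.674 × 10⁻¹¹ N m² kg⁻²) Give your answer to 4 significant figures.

Δa = 2GMr/d³
   = 2 × (6.674 × 10⁻¹¹) × (1.898 × 10²⁷) × (1.561 × 10⁶) / (6.709 × 10⁸)³
   = 1.310 × 10⁻³ m/s²

1.310 × 10⁻³ m/s²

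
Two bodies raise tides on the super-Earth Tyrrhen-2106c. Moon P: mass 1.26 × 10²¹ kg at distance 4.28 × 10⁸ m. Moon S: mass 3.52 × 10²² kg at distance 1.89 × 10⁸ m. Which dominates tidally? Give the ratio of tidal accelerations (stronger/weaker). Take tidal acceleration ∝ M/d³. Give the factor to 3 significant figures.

Moon S, by a factor of ≈ 324

Tidal stretch scales as M/d³; compute that for each body.
Moon P: (1.26 × 10²¹) / (4.28 × 10⁸)³ = 1.607 × 10⁻⁵
Moon S: (3.52 × 10²²) / (1.89 × 10⁸)³ = 5.214 × 10⁻³
Ratio (larger/smaller) = 324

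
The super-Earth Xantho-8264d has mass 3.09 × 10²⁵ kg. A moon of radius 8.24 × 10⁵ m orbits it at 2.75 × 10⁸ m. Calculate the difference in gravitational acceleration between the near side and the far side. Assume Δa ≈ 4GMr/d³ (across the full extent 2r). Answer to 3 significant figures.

a_tidal = 4GMr/d³
        = 4 × (6.674 × 10⁻¹¹) × (3.09 × 10²⁵) × (8.24 × 10⁵) / (2.75 × 10⁸)³
        = 3.27 × 10⁻⁴ m/s²

3.27 × 10⁻⁴ m/s²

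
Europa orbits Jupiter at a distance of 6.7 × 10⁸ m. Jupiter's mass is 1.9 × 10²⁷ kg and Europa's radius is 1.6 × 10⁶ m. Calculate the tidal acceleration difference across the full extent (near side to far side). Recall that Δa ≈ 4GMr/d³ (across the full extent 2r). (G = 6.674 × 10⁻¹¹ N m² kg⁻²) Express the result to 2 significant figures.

2.7 × 10⁻³ m/s²

Δa = 4GMr/d³
   = 4 × (6.674 × 10⁻¹¹) × (1.9 × 10²⁷) × (1.6 × 10⁶) / (6.7 × 10⁸)³
   = 2.7 × 10⁻³ m/s²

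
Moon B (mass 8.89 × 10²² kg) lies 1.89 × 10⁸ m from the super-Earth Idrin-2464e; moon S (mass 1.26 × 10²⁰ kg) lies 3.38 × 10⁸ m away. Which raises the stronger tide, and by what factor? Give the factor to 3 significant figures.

Moon B, by a factor of ≈ 4040

Tidal acceleration ∝ M/d³, so compare M/d³ for each.
Moon B: (8.89 × 10²²) / (1.89 × 10⁸)³ = 1.317 × 10⁻²
Moon S: (1.26 × 10²⁰) / (3.38 × 10⁸)³ = 3.263 × 10⁻⁶
Ratio (larger/smaller) = 4040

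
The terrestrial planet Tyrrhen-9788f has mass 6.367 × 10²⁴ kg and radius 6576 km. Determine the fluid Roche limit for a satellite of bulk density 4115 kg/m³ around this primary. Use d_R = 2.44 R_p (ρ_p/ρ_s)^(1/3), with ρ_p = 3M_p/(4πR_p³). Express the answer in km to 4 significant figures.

ρ_p = 3M_p/(4πR_p³) = 3 × (6.367 × 10²⁴) / (4π × (6.576 × 10⁶ m)³) = 5345 kg/m³
d_R = 2.44 × 6576 km × (5345/4115)^(1/3)
    = 17510 km

17510 km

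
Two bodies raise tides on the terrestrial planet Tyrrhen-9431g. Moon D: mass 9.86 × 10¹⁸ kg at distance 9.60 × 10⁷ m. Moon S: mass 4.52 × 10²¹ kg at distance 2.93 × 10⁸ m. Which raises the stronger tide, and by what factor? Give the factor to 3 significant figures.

Moon S, by a factor of ≈ 16.1

Tidal acceleration ∝ M/d³, so compare M/d³ for each.
Moon D: (9.86 × 10¹⁸) / (9.60 × 10⁷)³ = 1.114 × 10⁻⁵
Moon S: (4.52 × 10²¹) / (2.93 × 10⁸)³ = 1.797 × 10⁻⁴
Ratio (larger/smaller) = 16.1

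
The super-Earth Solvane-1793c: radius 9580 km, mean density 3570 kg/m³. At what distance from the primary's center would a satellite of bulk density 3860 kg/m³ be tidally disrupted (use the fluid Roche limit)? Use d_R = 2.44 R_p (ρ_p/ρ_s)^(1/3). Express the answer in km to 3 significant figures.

22800 km

d_R = 2.44 × 9580 km × (3570/3860)^(1/3)
    = 22800 km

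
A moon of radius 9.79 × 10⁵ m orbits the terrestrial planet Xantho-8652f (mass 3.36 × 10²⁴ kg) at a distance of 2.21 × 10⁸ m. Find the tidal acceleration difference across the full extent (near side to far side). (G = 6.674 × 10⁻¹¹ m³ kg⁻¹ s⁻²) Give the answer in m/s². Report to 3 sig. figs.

Δa = 4GMr/d³
   = 4 × (6.674 × 10⁻¹¹) × (3.36 × 10²⁴) × (9.79 × 10⁵) / (2.21 × 10⁸)³
   = 8.14 × 10⁻⁵ m/s²

8.14 × 10⁻⁵ m/s²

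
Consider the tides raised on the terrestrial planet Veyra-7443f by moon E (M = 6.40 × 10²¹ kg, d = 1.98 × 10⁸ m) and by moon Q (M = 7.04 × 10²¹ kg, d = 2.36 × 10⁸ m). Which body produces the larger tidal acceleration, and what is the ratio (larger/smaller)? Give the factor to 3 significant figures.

Tidal stretch scales as M/d³; compute that for each body.
Moon E: (6.40 × 10²¹) / (1.98 × 10⁸)³ = 8.245 × 10⁻⁴
Moon Q: (7.04 × 10²¹) / (2.36 × 10⁸)³ = 5.356 × 10⁻⁴
Ratio (larger/smaller) = 1.54

Moon E, by a factor of ≈ 1.54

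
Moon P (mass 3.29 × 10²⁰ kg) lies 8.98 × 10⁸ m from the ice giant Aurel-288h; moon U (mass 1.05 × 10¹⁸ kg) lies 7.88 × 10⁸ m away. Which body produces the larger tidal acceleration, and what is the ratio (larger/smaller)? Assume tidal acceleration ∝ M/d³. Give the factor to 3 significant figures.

The tide-raising term goes as M/d³ (the gradient of a 1/d² field).
Moon P: (3.29 × 10²⁰) / (8.98 × 10⁸)³ = 4.543 × 10⁻⁷
Moon U: (1.05 × 10¹⁸) / (7.88 × 10⁸)³ = 2.146 × 10⁻⁹
Ratio (larger/smaller) = 212

Moon P, by a factor of ≈ 212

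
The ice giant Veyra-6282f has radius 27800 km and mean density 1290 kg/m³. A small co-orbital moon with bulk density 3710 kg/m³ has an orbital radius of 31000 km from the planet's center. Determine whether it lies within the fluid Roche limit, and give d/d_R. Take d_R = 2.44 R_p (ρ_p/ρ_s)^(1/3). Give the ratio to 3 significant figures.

d_R = 2.44 × (27800 km) × (1290/3710)^(1/3) = 47700 km
d/d_R = (31000) / (47700) = 0.650
Since d/d_R < 1, the body is inside the Roche limit.

inside; d/d_R ≈ 0.650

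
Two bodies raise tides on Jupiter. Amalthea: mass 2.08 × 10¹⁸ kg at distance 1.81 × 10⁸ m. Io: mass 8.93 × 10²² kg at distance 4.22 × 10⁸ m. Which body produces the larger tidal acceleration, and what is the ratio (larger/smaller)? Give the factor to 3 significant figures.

Io, by a factor of ≈ 3390

The tide-raising term goes as M/d³ (the gradient of a 1/d² field).
Amalthea: (2.08 × 10¹⁸) / (1.81 × 10⁸)³ = 3.508 × 10⁻⁷
Io: (8.93 × 10²²) / (4.22 × 10⁸)³ = 1.188 × 10⁻³
Ratio (larger/smaller) = 3390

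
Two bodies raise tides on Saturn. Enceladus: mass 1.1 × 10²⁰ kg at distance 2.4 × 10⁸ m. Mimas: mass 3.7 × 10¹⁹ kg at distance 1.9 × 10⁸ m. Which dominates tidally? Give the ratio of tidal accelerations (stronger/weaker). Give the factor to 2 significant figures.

Enceladus, by a factor of ≈ 1.5

Compare M/d³ for the two perturbers:
Enceladus: (1.1 × 10²⁰) / (2.4 × 10⁸)³ = 7.957 × 10⁻⁶
Mimas: (3.7 × 10¹⁹) / (1.9 × 10⁸)³ = 5.394 × 10⁻⁶
Ratio (larger/smaller) = 1.5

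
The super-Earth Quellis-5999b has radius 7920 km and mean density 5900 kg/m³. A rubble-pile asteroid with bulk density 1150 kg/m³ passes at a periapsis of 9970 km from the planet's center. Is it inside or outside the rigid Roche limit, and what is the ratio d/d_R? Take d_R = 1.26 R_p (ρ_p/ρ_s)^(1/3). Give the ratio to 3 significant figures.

inside; d/d_R ≈ 0.579

d_R = 1.26 × (7920 km) × (5900/1150)^(1/3) = 17210 km
d/d_R = (9970) / (17210) = 0.579
Since d/d_R < 1, the body is inside the Roche limit.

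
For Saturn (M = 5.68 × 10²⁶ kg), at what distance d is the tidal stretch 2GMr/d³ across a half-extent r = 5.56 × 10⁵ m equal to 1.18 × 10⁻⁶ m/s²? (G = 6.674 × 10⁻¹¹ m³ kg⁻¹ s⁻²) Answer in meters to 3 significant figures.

2GMr/d³ = a_tidal  ⇒  d = (2GMr / a_tidal)^(1/3)
d = (2 × 6.674×10⁻¹¹ × (5.68 × 10²⁶) × (5.56 × 10⁵) / (1.18 × 10⁻⁶))^(1/3)
  = 3.29 × 10⁹ m

3.29 × 10⁹ m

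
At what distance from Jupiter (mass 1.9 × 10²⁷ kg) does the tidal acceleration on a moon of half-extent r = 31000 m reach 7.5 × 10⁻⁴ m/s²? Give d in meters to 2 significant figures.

2GMr/d³ = a_tidal  ⇒  d = (2GMr / a_tidal)^(1/3)
d = (2 × 6.674×10⁻¹¹ × (1.9 × 10²⁷) × (31000) / (7.5 × 10⁻⁴))^(1/3)
  = 2.2 × 10⁸ m

2.2 × 10⁸ m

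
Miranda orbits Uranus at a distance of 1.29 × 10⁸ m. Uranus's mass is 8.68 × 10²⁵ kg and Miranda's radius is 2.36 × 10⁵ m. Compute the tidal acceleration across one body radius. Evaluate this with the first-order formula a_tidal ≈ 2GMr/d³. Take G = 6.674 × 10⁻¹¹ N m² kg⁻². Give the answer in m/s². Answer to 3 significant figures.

1.27 × 10⁻³ m/s²

Δg = 2GMr/d³
   = 2 × (6.674 × 10⁻¹¹) × (8.68 × 10²⁵) × (2.36 × 10⁵) / (1.29 × 10⁸)³
   = 1.27 × 10⁻³ m/s²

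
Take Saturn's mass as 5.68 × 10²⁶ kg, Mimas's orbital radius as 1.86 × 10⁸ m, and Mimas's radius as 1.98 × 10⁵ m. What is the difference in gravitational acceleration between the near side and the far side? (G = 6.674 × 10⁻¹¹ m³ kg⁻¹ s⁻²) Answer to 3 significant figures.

The field gradient is 2GM/d³; across the full diameter 2r the difference is 4GMr/d³.
a_tidal = 4GMr/d³
        = 4 × (6.674 × 10⁻¹¹) × (5.68 × 10²⁶) × (1.98 × 10⁵) / (1.86 × 10⁸)³
        = 4.67 × 10⁻³ m/s²

4.67 × 10⁻³ m/s²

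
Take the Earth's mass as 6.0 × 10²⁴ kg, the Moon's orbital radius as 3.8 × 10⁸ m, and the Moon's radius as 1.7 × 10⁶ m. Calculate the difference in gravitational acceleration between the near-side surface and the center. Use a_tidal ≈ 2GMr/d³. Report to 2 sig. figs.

2.5 × 10⁻⁵ m/s²

The tidal stretch is the gradient of GM/d² times the body's extent r, hence the 1/d³ dependence.
Δg = 2GMr/d³
   = 2 × (6.674 × 10⁻¹¹) × (6.0 × 10²⁴) × (1.7 × 10⁶) / (3.8 × 10⁸)³
   = 2.5 × 10⁻⁵ m/s²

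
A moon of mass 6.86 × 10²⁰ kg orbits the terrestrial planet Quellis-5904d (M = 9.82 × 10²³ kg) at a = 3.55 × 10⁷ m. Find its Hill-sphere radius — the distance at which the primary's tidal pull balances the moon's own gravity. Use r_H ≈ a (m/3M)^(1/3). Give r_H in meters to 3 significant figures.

2.18 × 10⁶ m

r_H ≈ a (m/3M)^(1/3)
    = (3.55 × 10⁷) × (6.86 × 10²⁰ / (3 × 9.82 × 10²³))^(1/3)
    = 2.18 × 10⁶ m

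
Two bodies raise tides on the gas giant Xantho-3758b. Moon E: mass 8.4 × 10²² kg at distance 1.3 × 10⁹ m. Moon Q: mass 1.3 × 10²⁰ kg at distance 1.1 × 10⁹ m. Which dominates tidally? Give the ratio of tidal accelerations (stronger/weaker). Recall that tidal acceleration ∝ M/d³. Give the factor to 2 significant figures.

The tide-raising term goes as M/d³ (the gradient of a 1/d² field).
Moon E: (8.4 × 10²²) / (1.3 × 10⁹)³ = 3.823 × 10⁻⁵
Moon Q: (1.3 × 10²⁰) / (1.1 × 10⁹)³ = 9.767 × 10⁻⁸
Ratio (larger/smaller) = 390

Moon E, by a factor of ≈ 390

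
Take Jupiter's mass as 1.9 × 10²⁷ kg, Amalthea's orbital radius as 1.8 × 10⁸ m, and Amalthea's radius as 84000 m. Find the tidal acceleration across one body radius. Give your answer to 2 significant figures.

Since r ≪ d, expand the inverse-square field across one radius to get the leading 2GMr/d³ term.
Δg = 2GMr/d³
   = 2 × (6.674 × 10⁻¹¹) × (1.9 × 10²⁷) × (84000) / (1.8 × 10⁸)³
   = 3.7 × 10⁻³ m/s²

3.7 × 10⁻³ m/s²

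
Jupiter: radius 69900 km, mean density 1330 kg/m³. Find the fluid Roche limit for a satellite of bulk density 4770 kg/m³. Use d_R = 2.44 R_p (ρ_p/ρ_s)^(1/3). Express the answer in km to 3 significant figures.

1.11 × 10⁵ km

d_R = 2.44 × 69900 km × (1330/4770)^(1/3)
    = 1.11 × 10⁵ km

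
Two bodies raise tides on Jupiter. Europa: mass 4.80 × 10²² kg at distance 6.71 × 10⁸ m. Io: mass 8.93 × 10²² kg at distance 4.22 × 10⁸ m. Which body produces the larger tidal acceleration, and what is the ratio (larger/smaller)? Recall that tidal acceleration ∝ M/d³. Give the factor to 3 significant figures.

Io, by a factor of ≈ 7.48

Tidal acceleration ∝ M/d³, so compare M/d³ for each.
Europa: (4.80 × 10²²) / (6.71 × 10⁸)³ = 1.589 × 10⁻⁴
Io: (8.93 × 10²²) / (4.22 × 10⁸)³ = 1.188 × 10⁻³
Ratio (larger/smaller) = 7.48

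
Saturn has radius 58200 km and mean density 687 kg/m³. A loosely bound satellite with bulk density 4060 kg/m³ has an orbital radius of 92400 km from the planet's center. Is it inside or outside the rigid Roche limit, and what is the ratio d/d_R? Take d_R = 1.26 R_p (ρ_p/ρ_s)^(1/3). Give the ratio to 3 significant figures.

outside; d/d_R ≈ 2.28

d_R = 1.26 × (58200 km) × (687/4060)^(1/3) = 40560 km
d/d_R = (92400) / (40560) = 2.28
Since d/d_R > 1, the body is outside the Roche limit.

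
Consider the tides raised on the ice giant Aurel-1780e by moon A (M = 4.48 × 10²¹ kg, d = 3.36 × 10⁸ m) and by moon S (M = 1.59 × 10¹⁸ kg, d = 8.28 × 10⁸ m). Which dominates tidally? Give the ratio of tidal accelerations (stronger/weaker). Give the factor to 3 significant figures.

Moon A, by a factor of ≈ 42200

Tidal stretch scales as M/d³; compute that for each body.
Moon A: (4.48 × 10²¹) / (3.36 × 10⁸)³ = 1.181 × 10⁻⁴
Moon S: (1.59 × 10¹⁸) / (8.28 × 10⁸)³ = 2.801 × 10⁻⁹
Ratio (larger/smaller) = 42200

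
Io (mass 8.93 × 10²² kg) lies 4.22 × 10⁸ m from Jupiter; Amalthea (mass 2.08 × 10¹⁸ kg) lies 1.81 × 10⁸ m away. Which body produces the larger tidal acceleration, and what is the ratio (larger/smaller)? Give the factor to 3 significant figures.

Tidal stretch scales as M/d³; compute that for each body.
Io: (8.93 × 10²²) / (4.22 × 10⁸)³ = 1.188 × 10⁻³
Amalthea: (2.08 × 10¹⁸) / (1.81 × 10⁸)³ = 3.508 × 10⁻⁷
Ratio (larger/smaller) = 3390

Io, by a factor of ≈ 3390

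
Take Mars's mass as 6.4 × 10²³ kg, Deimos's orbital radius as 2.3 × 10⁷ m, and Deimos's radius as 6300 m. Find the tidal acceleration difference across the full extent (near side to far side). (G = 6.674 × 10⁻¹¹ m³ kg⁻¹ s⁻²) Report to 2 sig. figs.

Near-to-far spans 2r, so the tidal difference is twice the near-to-center value: 4GMr/d³.
Δa = 4GMr/d³
   = 4 × (6.674 × 10⁻¹¹) × (6.4 × 10²³) × (6300) / (2.3 × 10⁷)³
   = 8.8 × 10⁻⁵ m/s²

8.8 × 10⁻⁵ m/s²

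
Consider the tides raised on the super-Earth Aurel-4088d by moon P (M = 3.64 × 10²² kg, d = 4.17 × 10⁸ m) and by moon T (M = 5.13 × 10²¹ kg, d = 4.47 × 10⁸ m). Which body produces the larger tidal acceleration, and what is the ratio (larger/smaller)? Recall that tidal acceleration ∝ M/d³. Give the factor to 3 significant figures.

Moon P, by a factor of ≈ 8.74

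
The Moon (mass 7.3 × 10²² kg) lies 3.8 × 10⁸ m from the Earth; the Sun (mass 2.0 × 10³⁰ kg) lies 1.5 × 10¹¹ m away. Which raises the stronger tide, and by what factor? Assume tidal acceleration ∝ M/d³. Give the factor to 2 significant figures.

The Moon, by a factor of ≈ 2.2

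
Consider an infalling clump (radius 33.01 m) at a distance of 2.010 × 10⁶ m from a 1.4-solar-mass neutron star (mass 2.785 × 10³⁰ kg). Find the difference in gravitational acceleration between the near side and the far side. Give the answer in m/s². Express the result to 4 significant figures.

3.022 × 10³ m/s²

a_tidal = 4GMr/d³
        = 4 × (6.674 × 10⁻¹¹) × (2.785 × 10³⁰) × (33.01) / (2.010 × 10⁶)³
        = 3.022 × 10³ m/s²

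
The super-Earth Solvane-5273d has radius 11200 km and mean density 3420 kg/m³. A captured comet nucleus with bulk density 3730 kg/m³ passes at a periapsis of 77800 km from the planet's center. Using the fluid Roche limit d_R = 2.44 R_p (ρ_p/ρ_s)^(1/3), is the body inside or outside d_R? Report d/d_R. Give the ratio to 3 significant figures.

d_R = 2.44 × (11200 km) × (3420/3730)^(1/3) = 26550 km
d/d_R = (77800) / (26550) = 2.93
Since d/d_R > 1, the body is outside the Roche limit.

outside; d/d_R ≈ 2.93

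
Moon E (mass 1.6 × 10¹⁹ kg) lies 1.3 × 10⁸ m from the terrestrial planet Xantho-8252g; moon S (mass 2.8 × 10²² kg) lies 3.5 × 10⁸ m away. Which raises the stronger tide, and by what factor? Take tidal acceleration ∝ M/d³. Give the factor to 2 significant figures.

Tidal acceleration ∝ M/d³, so compare M/d³ for each.
Moon E: (1.6 × 10¹⁹) / (1.3 × 10⁸)³ = 7.283 × 10⁻⁶
Moon S: (2.8 × 10²²) / (3.5 × 10⁸)³ = 6.531 × 10⁻⁴
Ratio (larger/smaller) = 90

Moon S, by a factor of ≈ 90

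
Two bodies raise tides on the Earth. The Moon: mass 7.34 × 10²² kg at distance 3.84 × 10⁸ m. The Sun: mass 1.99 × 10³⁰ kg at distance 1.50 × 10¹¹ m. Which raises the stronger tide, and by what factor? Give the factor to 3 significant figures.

Compare M/d³ for the two perturbers:
The Moon: (7.34 × 10²²) / (3.84 × 10⁸)³ = 1.296 × 10⁻³
The Sun: (1.99 × 10³⁰) / (1.50 × 10¹¹)³ = 5.896 × 10⁻⁴
Ratio (larger/smaller) = 2.20

The Moon, by a factor of ≈ 2.20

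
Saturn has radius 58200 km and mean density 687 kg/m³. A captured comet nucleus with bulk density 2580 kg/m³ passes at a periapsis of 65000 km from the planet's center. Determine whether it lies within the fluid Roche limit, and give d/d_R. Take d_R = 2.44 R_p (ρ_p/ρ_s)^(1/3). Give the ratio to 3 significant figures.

d_R = 2.44 × (58200 km) × (687/2580)^(1/3) = 91360 km
d/d_R = (65000) / (91360) = 0.711
Since d/d_R < 1, the body is inside the Roche limit.

inside; d/d_R ≈ 0.711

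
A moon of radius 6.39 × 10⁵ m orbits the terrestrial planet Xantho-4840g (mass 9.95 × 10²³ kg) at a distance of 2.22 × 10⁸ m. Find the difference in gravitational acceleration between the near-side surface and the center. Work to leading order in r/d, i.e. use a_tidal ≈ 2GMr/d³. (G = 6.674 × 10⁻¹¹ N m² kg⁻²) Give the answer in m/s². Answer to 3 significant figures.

7.76 × 10⁻⁶ m/s²

Differencing GM/(d−r)² and GM/d² to first order in r/d gives 2GMr/d³.
Δa = 2GMr/d³
   = 2 × (6.674 × 10⁻¹¹) × (9.95 × 10²³) × (6.39 × 10⁵) / (2.22 × 10⁸)³
   = 7.76 × 10⁻⁶ m/s²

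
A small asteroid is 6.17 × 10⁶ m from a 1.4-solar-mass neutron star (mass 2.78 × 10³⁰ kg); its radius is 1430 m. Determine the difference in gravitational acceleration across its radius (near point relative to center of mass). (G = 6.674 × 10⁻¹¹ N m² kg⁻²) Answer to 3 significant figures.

2.26 × 10³ m/s²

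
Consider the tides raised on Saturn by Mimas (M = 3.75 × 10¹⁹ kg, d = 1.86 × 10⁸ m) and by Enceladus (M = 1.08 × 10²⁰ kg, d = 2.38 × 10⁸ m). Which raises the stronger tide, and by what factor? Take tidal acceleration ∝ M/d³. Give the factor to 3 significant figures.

Tidal acceleration ∝ M/d³, so compare M/d³ for each.
Mimas: (3.75 × 10¹⁹) / (1.86 × 10⁸)³ = 5.828 × 10⁻⁶
Enceladus: (1.08 × 10²⁰) / (2.38 × 10⁸)³ = 8.011 × 10⁻⁶
Ratio (larger/smaller) = 1.37

Enceladus, by a factor of ≈ 1.37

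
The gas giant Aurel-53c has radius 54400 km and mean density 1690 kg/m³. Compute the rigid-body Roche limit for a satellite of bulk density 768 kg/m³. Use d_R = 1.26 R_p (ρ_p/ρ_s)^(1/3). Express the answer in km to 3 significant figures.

d_R = 1.26 × 54400 km × (1690/768)^(1/3)
    = 89200 km

89200 km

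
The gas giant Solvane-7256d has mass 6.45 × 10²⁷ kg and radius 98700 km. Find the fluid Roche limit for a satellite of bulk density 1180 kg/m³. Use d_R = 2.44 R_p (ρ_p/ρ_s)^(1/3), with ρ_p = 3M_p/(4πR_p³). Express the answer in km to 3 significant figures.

2.67 × 10⁵ km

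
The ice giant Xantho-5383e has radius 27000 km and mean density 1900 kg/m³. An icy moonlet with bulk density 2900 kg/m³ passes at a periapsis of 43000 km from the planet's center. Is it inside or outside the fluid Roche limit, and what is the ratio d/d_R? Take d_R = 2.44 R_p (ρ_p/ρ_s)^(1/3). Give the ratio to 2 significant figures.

inside; d/d_R ≈ 0.75

d_R = 2.44 × (27000 km) × (1900/2900)^(1/3) = 57220 km
d/d_R = (43000) / (57220) = 0.75
Since d/d_R < 1, the body is inside the Roche limit.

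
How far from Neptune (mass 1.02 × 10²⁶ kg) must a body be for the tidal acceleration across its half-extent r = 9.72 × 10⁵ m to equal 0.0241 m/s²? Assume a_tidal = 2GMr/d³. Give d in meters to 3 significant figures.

8.19 × 10⁷ m

2GMr/d³ = a_tidal  ⇒  d = (2GMr / a_tidal)^(1/3)
d = (2 × 6.674×10⁻¹¹ × (1.02 × 10²⁶) × (9.72 × 10⁵) / (0.0241))^(1/3)
  = 8.19 × 10⁷ m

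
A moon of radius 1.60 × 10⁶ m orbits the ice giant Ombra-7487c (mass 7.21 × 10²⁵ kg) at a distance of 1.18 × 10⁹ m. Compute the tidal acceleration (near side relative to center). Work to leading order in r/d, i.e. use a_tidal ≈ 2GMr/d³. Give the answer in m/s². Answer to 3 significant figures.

9.37 × 10⁻⁶ m/s²

a_tidal = 2GMr/d³
        = 2 × (6.674 × 10⁻¹¹) × (7.21 × 10²⁵) × (1.60 × 10⁶) / (1.18 × 10⁹)³
        = 9.37 × 10⁻⁶ m/s²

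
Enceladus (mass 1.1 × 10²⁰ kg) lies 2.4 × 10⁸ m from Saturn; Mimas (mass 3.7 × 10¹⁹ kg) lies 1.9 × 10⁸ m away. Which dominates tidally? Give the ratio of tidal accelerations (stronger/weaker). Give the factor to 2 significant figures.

Enceladus, by a factor of ≈ 1.5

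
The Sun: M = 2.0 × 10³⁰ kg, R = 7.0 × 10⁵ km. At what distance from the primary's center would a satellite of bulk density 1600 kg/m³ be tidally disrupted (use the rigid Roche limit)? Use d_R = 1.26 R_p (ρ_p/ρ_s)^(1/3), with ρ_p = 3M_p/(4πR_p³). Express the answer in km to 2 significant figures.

8.4 × 10⁵ km

ρ_p = 3M_p/(4πR_p³) = 3 × (2.0 × 10³⁰) / (4π × (7.0 × 10⁸ m)³) = 1400 kg/m³
d_R = 1.26 × 7.0 × 10⁵ km × (1400/1600)^(1/3)
    = 8.4 × 10⁵ km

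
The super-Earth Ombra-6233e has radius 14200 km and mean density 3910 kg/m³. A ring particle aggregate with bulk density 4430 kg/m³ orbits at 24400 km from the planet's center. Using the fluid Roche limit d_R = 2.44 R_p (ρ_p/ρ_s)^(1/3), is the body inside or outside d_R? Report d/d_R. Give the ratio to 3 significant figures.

d_R = 2.44 × (14200 km) × (3910/4430)^(1/3) = 33240 km
d/d_R = (24400) / (33240) = 0.734
Since d/d_R < 1, the body is inside the Roche limit.

inside; d/d_R ≈ 0.734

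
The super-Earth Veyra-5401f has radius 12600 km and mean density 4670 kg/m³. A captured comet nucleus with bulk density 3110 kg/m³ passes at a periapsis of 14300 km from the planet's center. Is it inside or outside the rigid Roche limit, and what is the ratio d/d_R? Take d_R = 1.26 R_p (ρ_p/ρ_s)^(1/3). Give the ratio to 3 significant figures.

inside; d/d_R ≈ 0.787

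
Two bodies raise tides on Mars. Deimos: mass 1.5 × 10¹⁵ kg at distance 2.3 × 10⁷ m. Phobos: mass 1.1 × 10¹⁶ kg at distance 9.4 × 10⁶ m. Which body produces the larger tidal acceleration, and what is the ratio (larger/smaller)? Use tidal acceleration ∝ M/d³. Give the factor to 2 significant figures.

Tidal acceleration ∝ M/d³, so compare M/d³ for each.
Deimos: (1.5 × 10¹⁵) / (2.3 × 10⁷)³ = 1.233 × 10⁻⁷
Phobos: (1.1 × 10¹⁶) / (9.4 × 10⁶)³ = 1.324 × 10⁻⁵
Ratio (larger/smaller) = 110

Phobos, by a factor of ≈ 110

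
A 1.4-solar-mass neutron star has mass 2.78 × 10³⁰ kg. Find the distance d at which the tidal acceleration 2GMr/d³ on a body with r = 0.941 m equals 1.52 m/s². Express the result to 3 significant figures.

2GMr/d³ = a_tidal  ⇒  d = (2GMr / a_tidal)^(1/3)
d = (2 × 6.674×10⁻¹¹ × (2.78 × 10³⁰) × (0.941) / (1.52))^(1/3)
  = 6.12 × 10⁶ m

6.12 × 10⁶ m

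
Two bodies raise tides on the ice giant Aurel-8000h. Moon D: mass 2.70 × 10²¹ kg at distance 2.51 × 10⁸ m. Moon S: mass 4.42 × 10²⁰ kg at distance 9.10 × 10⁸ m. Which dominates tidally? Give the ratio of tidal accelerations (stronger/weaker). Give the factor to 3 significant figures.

Tidal acceleration ∝ M/d³, so compare M/d³ for each.
Moon D: (2.70 × 10²¹) / (2.51 × 10⁸)³ = 1.707 × 10⁻⁴
Moon S: (4.42 × 10²⁰) / (9.10 × 10⁸)³ = 5.865 × 10⁻⁷
Ratio (larger/smaller) = 291

Moon D, by a factor of ≈ 291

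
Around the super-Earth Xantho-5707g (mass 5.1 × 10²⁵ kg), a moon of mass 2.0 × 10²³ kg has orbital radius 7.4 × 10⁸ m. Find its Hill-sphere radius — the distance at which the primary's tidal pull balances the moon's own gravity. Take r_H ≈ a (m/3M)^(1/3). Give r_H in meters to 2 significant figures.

r_H ≈ a (m/3M)^(1/3)
    = (7.4 × 10⁸) × (2.0 × 10²³ / (3 × 5.1 × 10²⁵))^(1/3)
    = 8.1 × 10⁷ m

8.1 × 10⁷ m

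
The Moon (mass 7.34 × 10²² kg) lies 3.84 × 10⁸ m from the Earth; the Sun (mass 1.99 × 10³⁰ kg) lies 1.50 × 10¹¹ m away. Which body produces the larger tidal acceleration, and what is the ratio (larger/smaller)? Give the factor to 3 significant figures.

Tidal acceleration ∝ M/d³, so compare M/d³ for each.
The Moon: (7.34 × 10²²) / (3.84 × 10⁸)³ = 1.296 × 10⁻³
The Sun: (1.99 × 10³⁰) / (1.50 × 10¹¹)³ = 5.896 × 10⁻⁴
Ratio (larger/smaller) = 2.20

The Moon, by a factor of ≈ 2.20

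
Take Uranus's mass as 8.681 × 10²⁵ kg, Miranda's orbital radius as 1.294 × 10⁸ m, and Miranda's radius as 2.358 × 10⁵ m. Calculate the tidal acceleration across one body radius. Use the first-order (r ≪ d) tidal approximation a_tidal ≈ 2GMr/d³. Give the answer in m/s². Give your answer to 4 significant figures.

1.261 × 10⁻³ m/s²

Δa = 2GMr/d³
   = 2 × (6.674 × 10⁻¹¹) × (8.681 × 10²⁵) × (2.358 × 10⁵) / (1.294 × 10⁸)³
   = 1.261 × 10⁻³ m/s²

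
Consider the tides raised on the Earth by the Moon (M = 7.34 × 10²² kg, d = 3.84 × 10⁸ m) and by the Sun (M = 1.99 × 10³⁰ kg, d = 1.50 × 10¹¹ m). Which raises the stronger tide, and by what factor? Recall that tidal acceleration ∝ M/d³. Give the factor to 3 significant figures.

The tide-raising term goes as M/d³ (the gradient of a 1/d² field).
The Moon: (7.34 × 10²²) / (3.84 × 10⁸)³ = 1.296 × 10⁻³
The Sun: (1.99 × 10³⁰) / (1.50 × 10¹¹)³ = 5.896 × 10⁻⁴
Ratio (larger/smaller) = 2.20

The Moon, by a factor of ≈ 2.20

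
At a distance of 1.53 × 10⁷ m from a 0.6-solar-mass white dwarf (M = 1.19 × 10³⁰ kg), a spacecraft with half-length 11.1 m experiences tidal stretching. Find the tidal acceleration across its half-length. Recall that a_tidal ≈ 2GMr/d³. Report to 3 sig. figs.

4.92 × 10⁻¹ m/s²

Since r ≪ d, expand the inverse-square field across one radius to get the leading 2GMr/d³ term.
Δa = 2GMr/d³
   = 2 × (6.674 × 10⁻¹¹) × (1.19 × 10³⁰) × (11.1) / (1.53 × 10⁷)³
   = 4.92 × 10⁻¹ m/s²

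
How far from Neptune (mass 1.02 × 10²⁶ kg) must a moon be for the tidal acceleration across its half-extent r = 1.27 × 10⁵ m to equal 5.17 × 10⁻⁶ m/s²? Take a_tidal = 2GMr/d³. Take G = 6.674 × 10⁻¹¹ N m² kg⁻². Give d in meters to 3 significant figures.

6.94 × 10⁸ m

2GMr/d³ = a_tidal  ⇒  d = (2GMr / a_tidal)^(1/3)
d = (2 × 6.674×10⁻¹¹ × (1.02 × 10²⁶) × (1.27 × 10⁵) / (5.17 × 10⁻⁶))^(1/3)
  = 6.94 × 10⁸ m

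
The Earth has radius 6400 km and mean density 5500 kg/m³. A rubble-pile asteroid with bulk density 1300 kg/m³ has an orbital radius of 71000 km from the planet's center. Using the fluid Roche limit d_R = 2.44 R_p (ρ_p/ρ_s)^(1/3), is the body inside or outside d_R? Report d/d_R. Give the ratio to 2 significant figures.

d_R = 2.44 × (6400 km) × (5500/1300)^(1/3) = 25260 km
d/d_R = (71000) / (25260) = 2.8
Since d/d_R > 1, the body is outside the Roche limit.

outside; d/d_R ≈ 2.8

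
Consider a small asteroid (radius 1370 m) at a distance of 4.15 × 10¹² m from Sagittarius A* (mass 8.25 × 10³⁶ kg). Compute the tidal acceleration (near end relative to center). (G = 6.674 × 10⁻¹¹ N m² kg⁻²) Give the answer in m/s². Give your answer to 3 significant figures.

2.11 × 10⁻⁸ m/s²

Since r ≪ d, expand the inverse-square field across one radius to get the leading 2GMr/d³ term.
Δa = 2GMr/d³
   = 2 × (6.674 × 10⁻¹¹) × (8.25 × 10³⁶) × (1370) / (4.15 × 10¹²)³
   = 2.11 × 10⁻⁸ m/s²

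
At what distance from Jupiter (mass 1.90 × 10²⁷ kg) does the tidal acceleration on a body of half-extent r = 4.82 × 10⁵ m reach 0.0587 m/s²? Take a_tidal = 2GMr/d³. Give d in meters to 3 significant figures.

1.28 × 10⁸ m

2GMr/d³ = a_tidal  ⇒  d = (2GMr / a_tidal)^(1/3)
d = (2 × 6.674×10⁻¹¹ × (1.90 × 10²⁷) × (4.82 × 10⁵) / (0.0587))^(1/3)
  = 1.28 × 10⁸ m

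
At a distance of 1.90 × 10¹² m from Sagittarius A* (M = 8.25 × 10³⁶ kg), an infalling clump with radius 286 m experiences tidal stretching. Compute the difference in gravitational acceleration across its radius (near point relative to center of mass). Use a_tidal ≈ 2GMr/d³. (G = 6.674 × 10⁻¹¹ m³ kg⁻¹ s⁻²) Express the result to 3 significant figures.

4.59 × 10⁻⁸ m/s²

Δa = 2GMr/d³
   = 2 × (6.674 × 10⁻¹¹) × (8.25 × 10³⁶) × (286) / (1.90 × 10¹²)³
   = 4.59 × 10⁻⁸ m/s²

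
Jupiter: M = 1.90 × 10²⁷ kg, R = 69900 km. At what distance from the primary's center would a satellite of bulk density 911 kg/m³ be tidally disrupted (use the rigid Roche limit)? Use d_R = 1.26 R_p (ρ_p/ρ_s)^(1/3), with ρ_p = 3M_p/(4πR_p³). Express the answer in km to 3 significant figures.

99900 km

ρ_p = 3M_p/(4πR_p³) = 3 × (1.90 × 10²⁷) / (4π × (6.99 × 10⁷ m)³) = 1330 kg/m³
d_R = 1.26 × 69900 km × (1330/911)^(1/3)
    = 99900 km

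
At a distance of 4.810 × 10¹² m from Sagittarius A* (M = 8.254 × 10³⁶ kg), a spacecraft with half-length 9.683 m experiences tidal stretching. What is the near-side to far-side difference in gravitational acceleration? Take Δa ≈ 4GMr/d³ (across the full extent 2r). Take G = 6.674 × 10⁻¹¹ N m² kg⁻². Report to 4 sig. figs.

1.917 × 10⁻¹⁰ m/s²

Δg = 4GMr/d³
   = 4 × (6.674 × 10⁻¹¹) × (8.254 × 10³⁶) × (9.683) / (4.810 × 10¹²)³
   = 1.917 × 10⁻¹⁰ m/s²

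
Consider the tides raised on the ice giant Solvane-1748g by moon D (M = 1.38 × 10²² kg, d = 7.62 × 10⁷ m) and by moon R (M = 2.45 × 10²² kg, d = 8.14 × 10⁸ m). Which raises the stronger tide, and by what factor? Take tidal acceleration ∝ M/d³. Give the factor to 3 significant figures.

Tidal stretch scales as M/d³; compute that for each body.
Moon D: (1.38 × 10²²) / (7.62 × 10⁷)³ = 3.119 × 10⁻²
Moon R: (2.45 × 10²²) / (8.14 × 10⁸)³ = 4.542 × 10⁻⁵
Ratio (larger/smaller) = 687

Moon D, by a factor of ≈ 687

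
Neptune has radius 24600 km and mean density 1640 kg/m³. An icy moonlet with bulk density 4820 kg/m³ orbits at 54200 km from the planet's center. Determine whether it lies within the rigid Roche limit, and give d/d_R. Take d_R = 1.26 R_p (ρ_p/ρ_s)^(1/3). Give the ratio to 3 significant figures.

outside; d/d_R ≈ 2.50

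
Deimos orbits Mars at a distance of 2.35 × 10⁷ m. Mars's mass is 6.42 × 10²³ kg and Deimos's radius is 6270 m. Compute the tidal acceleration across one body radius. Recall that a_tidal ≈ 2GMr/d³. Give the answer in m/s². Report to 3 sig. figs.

4.14 × 10⁻⁵ m/s²

Δg = 2GMr/d³
   = 2 × (6.674 × 10⁻¹¹) × (6.42 × 10²³) × (6270) / (2.35 × 10⁷)³
   = 4.14 × 10⁻⁵ m/s²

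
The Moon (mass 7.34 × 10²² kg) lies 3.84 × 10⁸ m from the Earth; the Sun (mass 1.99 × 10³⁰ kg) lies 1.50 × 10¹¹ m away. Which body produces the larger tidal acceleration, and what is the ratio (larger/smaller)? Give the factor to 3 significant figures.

The Moon, by a factor of ≈ 2.20

Compare M/d³ for the two perturbers:
The Moon: (7.34 × 10²²) / (3.84 × 10⁸)³ = 1.296 × 10⁻³
The Sun: (1.99 × 10³⁰) / (1.50 × 10¹¹)³ = 5.896 × 10⁻⁴
Ratio (larger/smaller) = 2.20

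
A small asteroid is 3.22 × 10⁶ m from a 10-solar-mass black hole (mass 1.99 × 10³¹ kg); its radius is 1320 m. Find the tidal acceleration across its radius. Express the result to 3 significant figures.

1.05 × 10⁵ m/s²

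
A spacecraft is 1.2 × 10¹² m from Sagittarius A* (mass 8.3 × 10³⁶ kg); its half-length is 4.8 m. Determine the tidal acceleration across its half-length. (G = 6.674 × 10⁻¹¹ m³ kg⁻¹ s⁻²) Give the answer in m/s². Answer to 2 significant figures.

Δg = 2GMr/d³
   = 2 × (6.674 × 10⁻¹¹) × (8.3 × 10³⁶) × (4.8) / (1.2 × 10¹²)³
   = 3.1 × 10⁻⁹ m/s²

3.1 × 10⁻⁹ m/s²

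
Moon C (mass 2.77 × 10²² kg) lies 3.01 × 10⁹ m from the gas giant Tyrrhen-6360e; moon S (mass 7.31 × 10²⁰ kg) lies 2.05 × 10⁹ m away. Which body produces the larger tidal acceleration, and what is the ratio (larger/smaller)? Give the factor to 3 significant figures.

Moon C, by a factor of ≈ 12.0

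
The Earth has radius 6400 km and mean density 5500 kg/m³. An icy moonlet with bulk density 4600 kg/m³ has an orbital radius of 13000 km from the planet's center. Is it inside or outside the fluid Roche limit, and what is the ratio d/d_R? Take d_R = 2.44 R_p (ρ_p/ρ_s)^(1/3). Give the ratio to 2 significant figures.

inside; d/d_R ≈ 0.78

d_R = 2.44 × (6400 km) × (5500/4600)^(1/3) = 16570 km
d/d_R = (13000) / (16570) = 0.78
Since d/d_R < 1, the body is inside the Roche limit.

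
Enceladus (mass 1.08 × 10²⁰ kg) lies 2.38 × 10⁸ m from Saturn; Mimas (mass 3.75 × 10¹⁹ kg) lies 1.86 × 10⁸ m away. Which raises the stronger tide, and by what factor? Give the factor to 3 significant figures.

Enceladus, by a factor of ≈ 1.37

Tidal acceleration ∝ M/d³, so compare M/d³ for each.
Enceladus: (1.08 × 10²⁰) / (2.38 × 10⁸)³ = 8.011 × 10⁻⁶
Mimas: (3.75 × 10¹⁹) / (1.86 × 10⁸)³ = 5.828 × 10⁻⁶
Ratio (larger/smaller) = 1.37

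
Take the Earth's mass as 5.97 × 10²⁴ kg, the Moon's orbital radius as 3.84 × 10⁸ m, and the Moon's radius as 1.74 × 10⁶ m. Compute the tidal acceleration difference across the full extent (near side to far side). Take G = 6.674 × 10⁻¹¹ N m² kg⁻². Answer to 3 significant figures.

4.90 × 10⁻⁵ m/s²

Δg = 4GMr/d³
   = 4 × (6.674 × 10⁻¹¹) × (5.97 × 10²⁴) × (1.74 × 10⁶) / (3.84 × 10⁸)³
   = 4.90 × 10⁻⁵ m/s²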